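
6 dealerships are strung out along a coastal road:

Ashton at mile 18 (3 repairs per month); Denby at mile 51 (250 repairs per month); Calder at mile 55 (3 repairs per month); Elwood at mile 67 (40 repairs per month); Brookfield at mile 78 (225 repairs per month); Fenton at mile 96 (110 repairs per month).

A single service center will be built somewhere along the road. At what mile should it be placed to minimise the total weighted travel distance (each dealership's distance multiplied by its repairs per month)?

x = 78

For a sum of weighted absolute distances on a line, the optimum is the weighted median (not the mean). Total weight W = 631; half-weight = 315.5.
Sort by position and accumulate weight:
  mile 18 (Ashton, w=3) → cum 3
  mile 51 (Denby, w=250) → cum 253
  mile 55 (Calder, w=3) → cum 256
  mile 67 (Elwood, w=40) → cum 296
  mile 78 (Brookfield, w=225) → cum 521  ≥ 315.5 → median here
  mile 96 (Fenton, w=110) → cum 631
Optimal location: mile 78.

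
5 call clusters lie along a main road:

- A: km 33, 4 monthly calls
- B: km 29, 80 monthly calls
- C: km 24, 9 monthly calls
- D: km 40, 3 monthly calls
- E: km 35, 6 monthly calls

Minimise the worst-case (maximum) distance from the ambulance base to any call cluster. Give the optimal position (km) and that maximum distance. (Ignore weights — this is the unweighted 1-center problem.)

The 1-center on a line is the midpoint of the two extreme points: leftmost at 24, rightmost at 40.
Optimal location = (24 + 40)/2 = 32; maximum distance = (40 − 24)/2 = 8.

location 32, max distance 8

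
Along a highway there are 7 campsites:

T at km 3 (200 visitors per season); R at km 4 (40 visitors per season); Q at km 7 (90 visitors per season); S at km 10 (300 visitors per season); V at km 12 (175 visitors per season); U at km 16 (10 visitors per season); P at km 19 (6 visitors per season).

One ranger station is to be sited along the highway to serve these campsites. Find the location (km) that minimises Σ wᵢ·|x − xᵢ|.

x = 10

For a sum of weighted absolute distances on a line, the optimum is the weighted median (not the mean). Total weight W = 821; half-weight = 410.5.
Sort by position and accumulate weight:
  km 3 (T, w=200) → cum 200
  km 4 (R, w=40) → cum 240
  km 7 (Q, w=90) → cum 330
  km 10 (S, w=300) → cum 630  ≥ 410.5 → median here
  km 12 (V, w=175) → cum 805
  km 16 (U, w=10) → cum 815
  km 19 (P, w=6) → cum 821
Optimal location: km 10.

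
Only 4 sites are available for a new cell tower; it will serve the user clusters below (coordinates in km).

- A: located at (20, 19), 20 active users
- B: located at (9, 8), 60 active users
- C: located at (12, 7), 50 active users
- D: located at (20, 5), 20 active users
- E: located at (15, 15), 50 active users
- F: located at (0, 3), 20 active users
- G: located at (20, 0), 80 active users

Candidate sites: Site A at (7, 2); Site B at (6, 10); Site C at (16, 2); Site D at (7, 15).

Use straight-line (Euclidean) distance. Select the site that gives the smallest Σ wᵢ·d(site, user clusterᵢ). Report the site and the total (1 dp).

Total weighted distance at each candidate:
  Site A (7, 2): total = 3384.8
  Site B (6, 10): total = 3257.5
  Site C (16, 2): total = 2652.9
  Site D (7, 15): total = 3774.4
Minimum is at Site C with total 2652.9 km.

Site C, total 2652.9 km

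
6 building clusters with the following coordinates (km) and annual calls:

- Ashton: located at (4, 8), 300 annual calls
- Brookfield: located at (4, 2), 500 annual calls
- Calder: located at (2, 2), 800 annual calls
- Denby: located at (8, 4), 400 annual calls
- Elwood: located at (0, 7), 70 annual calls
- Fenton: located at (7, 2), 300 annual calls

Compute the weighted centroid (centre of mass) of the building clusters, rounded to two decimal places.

(4.26, 3.24)

The minimiser of Σwᵢ‖p−pᵢ‖² is the weighted centroid p* = (Σwᵢpᵢ)/(Σwᵢ).
Σwᵢ = 2370.
Σwᵢxᵢ = 300·4 + 500·4 + 800·2 + 400·8 + 70·0 + 300·7 = 10100.
Σwᵢyᵢ = 300·8 + 500·2 + 800·2 + 400·4 + 70·7 + 300·2 = 7690.
x* = 10100/2370 = 4.26, y* = 7690/2370 = 3.24.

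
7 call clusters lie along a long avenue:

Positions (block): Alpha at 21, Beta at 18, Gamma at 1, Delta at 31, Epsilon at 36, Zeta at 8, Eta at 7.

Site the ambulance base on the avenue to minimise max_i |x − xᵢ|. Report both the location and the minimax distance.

location 18.5, max distance 17.5

The 1-center on a line is the midpoint of the two extreme points: leftmost at 1, rightmost at 36.
Optimal location = (1 + 36)/2 = 18.5; maximum distance = (36 − 1)/2 = 17.5.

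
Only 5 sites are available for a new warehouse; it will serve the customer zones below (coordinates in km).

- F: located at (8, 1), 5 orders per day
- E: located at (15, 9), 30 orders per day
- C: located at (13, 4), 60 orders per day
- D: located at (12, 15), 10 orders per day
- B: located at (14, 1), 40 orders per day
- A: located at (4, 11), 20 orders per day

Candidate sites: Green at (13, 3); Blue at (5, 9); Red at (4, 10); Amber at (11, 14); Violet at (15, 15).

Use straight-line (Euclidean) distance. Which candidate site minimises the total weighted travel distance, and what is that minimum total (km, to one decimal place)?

Green, total 727.4 km

Total weighted distance at each candidate:
  Green (13, 3): total = 727.4
  Blue (5, 9): total = 1527.3
  Red (4, 10): total = 1682.1
  Amber (11, 14): total = 1570.8
  Violet (15, 15): total = 1754.6
Minimum is at Green with total 727.4 km.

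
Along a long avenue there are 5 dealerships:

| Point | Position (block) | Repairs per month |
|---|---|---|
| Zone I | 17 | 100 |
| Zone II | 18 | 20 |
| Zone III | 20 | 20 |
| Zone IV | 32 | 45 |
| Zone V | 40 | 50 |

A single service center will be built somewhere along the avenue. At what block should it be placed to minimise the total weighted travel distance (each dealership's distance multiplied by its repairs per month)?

For a sum of weighted absolute distances on a line, the optimum is the weighted median (not the mean). Total weight W = 235; half-weight = 117.5.
Sort by position and accumulate weight:
  block 17 (Zone I, w=100) → cum 100
  block 18 (Zone II, w=20) → cum 120  ≥ 117.5 → median here
  block 20 (Zone III, w=20) → cum 140
  block 32 (Zone IV, w=45) → cum 185
  block 40 (Zone V, w=50) → cum 235
Optimal location: block 18.

x = 18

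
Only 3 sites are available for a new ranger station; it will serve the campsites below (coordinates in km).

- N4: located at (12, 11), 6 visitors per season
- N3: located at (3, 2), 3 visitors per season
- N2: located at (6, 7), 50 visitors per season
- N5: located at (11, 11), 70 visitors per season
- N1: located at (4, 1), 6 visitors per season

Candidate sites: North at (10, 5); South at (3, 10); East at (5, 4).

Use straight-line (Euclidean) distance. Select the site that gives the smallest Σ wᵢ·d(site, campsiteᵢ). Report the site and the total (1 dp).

Total weighted distance at each candidate:
  North (10, 5): total = 753.5
  South (3, 10): total = 909.2
  East (5, 4): total = 890.3
Minimum is at North with total 753.5 km.

North, total 753.5 km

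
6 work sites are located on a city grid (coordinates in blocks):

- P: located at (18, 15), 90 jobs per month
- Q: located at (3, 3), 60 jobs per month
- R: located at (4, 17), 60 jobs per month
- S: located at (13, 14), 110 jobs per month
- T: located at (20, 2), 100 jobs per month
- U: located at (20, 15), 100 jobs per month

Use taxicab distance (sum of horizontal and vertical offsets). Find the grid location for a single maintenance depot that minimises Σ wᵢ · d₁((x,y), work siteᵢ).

(18, 14)

Manhattan distance separates: Σwᵢ(|x−xᵢ|+|y−yᵢ|) = Σwᵢ|x−xᵢ| + Σwᵢ|y−yᵢ|, so x and y are optimised independently as 1-D weighted medians.
Total weight W = 520; half = 260.
x-coordinate, sorted with cumulative weight:
  x=3 (Q, w=60) cum 60
  x=4 (R, w=60) cum 120
  x=13 (S, w=110) cum 230
  x=18 (P, w=90) cum 320  ← median
  x=20 (T, w=100) cum 420
  x=20 (U, w=100) cum 520
⇒ x* = 18
y-coordinate, sorted with cumulative weight:
  y=2 (T, w=100) cum 100
  y=3 (Q, w=60) cum 160
  y=14 (S, w=110) cum 270  ← median
  y=15 (P, w=90) cum 360
  y=15 (U, w=100) cum 460
  y=17 (R, w=60) cum 520
⇒ y* = 14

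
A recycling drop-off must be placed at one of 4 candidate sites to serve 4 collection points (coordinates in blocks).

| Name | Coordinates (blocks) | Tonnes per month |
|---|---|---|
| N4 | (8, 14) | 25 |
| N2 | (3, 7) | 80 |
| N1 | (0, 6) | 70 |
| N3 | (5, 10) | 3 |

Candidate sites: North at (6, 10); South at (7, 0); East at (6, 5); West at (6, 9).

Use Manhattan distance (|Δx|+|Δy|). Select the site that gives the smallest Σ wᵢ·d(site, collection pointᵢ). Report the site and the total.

Total weighted distance at each candidate:
  North (6, 10): total = 1333
  South (7, 0): total = 2201
  East (6, 5): total = 1183
  West (6, 9): total = 1211
Minimum is at East with total 1183 blocks.

East, total 1183 blocks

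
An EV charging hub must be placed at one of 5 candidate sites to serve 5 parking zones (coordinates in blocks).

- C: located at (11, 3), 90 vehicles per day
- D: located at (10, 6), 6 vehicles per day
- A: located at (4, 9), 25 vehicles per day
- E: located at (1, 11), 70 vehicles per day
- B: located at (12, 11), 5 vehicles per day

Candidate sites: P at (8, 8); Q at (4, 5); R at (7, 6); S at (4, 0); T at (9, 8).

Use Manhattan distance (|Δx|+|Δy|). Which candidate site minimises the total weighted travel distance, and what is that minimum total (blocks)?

Total weighted distance at each candidate:
  P (8, 8): total = 1604
  Q (4, 5): total = 1652
  R (7, 6): total = 1618
  S (4, 0): total = 2272
  T (9, 8): total = 1598
Minimum is at T with total 1598 blocks.

T, total 1598 blocks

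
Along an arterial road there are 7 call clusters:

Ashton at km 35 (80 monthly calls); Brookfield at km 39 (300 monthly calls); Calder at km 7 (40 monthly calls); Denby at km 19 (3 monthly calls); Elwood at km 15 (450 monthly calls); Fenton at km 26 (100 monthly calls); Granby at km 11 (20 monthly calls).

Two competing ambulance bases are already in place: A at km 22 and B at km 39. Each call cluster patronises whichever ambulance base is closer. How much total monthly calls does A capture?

613

The indifferent point is the midpoint (22+39)/2 = 30.5; call clusters left of it (closer to A at 22) go to A, those right go to B.
  Calder at 7 (w=40) → A
  Granby at 11 (w=20) → A
  Elwood at 15 (w=450) → A
  Denby at 19 (w=3) → A
  Fenton at 26 (w=100) → A
  Ashton at 35 (w=80) → B
  Brookfield at 39 (w=300) → B
A captures 613; B captures 380.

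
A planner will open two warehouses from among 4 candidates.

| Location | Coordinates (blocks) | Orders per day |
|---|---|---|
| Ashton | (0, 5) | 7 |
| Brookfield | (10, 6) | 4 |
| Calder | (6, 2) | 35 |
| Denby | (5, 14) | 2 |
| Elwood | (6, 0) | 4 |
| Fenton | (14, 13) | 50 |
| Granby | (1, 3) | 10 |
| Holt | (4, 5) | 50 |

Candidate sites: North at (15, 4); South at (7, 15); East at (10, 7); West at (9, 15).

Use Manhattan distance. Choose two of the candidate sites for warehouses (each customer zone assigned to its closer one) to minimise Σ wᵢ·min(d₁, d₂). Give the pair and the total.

Evaluate every pair (each demand assigned to the nearer of the two):
  {East, West}: total = 1337
  {South, East}: total = 1433
  {North, East}: total = 1501
  {North, West}: total = 1687
  {North, South}: total = 1783
  {South, West}: total = 1899
Best pair: {East, West} with total 1337.

{East, West}, total 1337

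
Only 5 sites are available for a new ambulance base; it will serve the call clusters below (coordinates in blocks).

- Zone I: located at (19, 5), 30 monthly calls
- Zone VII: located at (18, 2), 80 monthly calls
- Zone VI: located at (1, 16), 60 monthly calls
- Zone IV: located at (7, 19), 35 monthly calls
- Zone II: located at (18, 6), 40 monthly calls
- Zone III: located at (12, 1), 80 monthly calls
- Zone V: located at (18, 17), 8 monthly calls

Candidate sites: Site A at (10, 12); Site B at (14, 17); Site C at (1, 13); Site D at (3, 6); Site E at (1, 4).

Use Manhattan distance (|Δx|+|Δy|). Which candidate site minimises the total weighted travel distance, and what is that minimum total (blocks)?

Site A, total 4754 blocks

Total weighted distance at each candidate:
  Site A (10, 12): total = 4754
  Site B (14, 17): total = 5257
  Site C (1, 13): total = 6588
  Site D (3, 6): total = 5273
  Site E (1, 4): total = 5665
Minimum is at Site A with total 4754 blocks.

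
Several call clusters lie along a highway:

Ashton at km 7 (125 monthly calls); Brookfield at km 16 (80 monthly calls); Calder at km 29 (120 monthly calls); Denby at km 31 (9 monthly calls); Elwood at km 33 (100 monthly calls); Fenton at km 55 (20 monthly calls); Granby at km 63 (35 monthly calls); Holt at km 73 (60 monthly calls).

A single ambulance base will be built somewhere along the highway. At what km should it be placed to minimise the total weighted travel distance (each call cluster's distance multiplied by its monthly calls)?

For a sum of weighted absolute distances on a line, the optimum is the weighted median (not the mean). Total weight W = 549; half-weight = 274.5.
Sort by position and accumulate weight:
  km 7 (Ashton, w=125) → cum 125
  km 16 (Brookfield, w=80) → cum 205
  km 29 (Calder, w=120) → cum 325  ≥ 274.5 → median here
  km 31 (Denby, w=9) → cum 334
  km 33 (Elwood, w=100) → cum 434
  km 55 (Fenton, w=20) → cum 454
  km 63 (Granby, w=35) → cum 489
  km 73 (Holt, w=60) → cum 549
Optimal location: km 29.

x = 29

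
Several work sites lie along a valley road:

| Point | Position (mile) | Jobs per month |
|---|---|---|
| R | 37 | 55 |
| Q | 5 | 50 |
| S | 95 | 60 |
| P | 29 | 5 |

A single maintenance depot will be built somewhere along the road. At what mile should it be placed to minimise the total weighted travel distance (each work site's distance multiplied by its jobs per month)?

x = 37

For a sum of weighted absolute distances on a line, the optimum is the weighted median (not the mean). Total weight W = 170; half-weight = 85.
Sort by position and accumulate weight:
  mile 5 (Q, w=50) → cum 50
  mile 29 (P, w=5) → cum 55
  mile 37 (R, w=55) → cum 110  ≥ 85 → median here
  mile 95 (S, w=60) → cum 170
Optimal location: mile 37.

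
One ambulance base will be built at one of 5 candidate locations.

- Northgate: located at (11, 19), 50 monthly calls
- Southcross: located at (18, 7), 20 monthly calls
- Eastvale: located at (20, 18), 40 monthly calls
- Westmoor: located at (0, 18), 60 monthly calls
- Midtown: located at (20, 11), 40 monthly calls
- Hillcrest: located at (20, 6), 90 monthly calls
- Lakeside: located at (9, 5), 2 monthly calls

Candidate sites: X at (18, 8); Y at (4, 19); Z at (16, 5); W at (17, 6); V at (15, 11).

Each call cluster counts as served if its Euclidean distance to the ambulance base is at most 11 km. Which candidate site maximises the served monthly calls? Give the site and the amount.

V, covering 242

Coverage radius r = 11 km; a point is covered iff (Δx)²+(Δy)² ≤ 11² = 121.
  X (18, 8): covers {Southcross, Eastvale, Midtown, Hillcrest, Lakeside} → 192
  Y (4, 19): covers {Northgate, Westmoor} → 110
  Z (16, 5): covers {Southcross, Midtown, Hillcrest, Lakeside} → 152
  W (17, 6): covers {Southcross, Midtown, Hillcrest, Lakeside} → 152
  V (15, 11): covers {Northgate, Southcross, Eastvale, Midtown, Hillcrest, Lakeside} → 242
Maximum coverage at V: 242 monthly calls.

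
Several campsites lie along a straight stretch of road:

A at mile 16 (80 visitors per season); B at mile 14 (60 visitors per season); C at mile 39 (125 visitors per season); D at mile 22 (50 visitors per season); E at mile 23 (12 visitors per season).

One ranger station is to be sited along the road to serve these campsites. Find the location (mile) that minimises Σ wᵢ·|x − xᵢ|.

x = 22

For a sum of weighted absolute distances on a line, the optimum is the weighted median (not the mean). Total weight W = 327; half-weight = 163.5.
Sort by position and accumulate weight:
  mile 14 (B, w=60) → cum 60
  mile 16 (A, w=80) → cum 140
  mile 22 (D, w=50) → cum 190  ≥ 163.5 → median here
  mile 23 (E, w=12) → cum 202
  mile 39 (C, w=125) → cum 327
Optimal location: mile 22.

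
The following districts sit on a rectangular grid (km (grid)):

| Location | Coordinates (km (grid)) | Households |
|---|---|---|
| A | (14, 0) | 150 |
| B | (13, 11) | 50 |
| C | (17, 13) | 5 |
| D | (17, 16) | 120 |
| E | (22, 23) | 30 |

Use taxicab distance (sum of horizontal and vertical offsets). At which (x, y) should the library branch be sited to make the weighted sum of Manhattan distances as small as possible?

Manhattan distance separates: Σwᵢ(|x−xᵢ|+|y−yᵢ|) = Σwᵢ|x−xᵢ| + Σwᵢ|y−yᵢ|, so x and y are optimised independently as 1-D weighted medians.
Total weight W = 355; half = 177.5.
x-coordinate, sorted with cumulative weight:
  x=13 (B, w=50) cum 50
  x=14 (A, w=150) cum 200  ← median
  x=17 (C, w=5) cum 205
  x=17 (D, w=120) cum 325
  x=22 (E, w=30) cum 355
⇒ x* = 14
y-coordinate, sorted with cumulative weight:
  y=0 (A, w=150) cum 150
  y=11 (B, w=50) cum 200  ← median
  y=13 (C, w=5) cum 205
  y=16 (D, w=120) cum 325
  y=23 (E, w=30) cum 355
⇒ y* = 11

(14, 11)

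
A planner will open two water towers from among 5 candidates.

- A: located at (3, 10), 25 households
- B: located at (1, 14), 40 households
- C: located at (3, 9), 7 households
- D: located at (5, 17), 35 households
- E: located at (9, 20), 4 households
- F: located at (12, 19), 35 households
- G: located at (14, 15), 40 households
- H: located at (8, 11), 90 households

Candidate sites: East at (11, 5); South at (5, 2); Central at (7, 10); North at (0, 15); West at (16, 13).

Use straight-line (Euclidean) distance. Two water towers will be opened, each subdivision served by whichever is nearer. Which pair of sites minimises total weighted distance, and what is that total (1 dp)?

Evaluate every pair (each demand assigned to the nearer of the two):
  {Central, West}: total = 1204.5
  {Central, North}: total = 1246.4
  {East, Central}: total = 1544.6
  {South, Central}: total = 1544.6
  {North, West}: total = 1585.1
  {East, North}: total = 1943.0
  {East, West}: total = 2255.1
  {South, North}: total = 2286.7
  {South, West}: total = 2320.0
  {East, South}: total = 2805.8
Best pair: {Central, West} with total 1204.5.

{Central, West}, total 1204.5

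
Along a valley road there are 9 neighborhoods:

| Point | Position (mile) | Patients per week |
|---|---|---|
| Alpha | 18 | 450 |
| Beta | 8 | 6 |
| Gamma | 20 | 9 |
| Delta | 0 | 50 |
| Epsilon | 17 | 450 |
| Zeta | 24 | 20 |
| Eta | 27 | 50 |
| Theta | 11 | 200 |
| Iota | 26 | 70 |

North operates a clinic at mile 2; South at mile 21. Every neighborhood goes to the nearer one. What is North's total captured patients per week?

The indifferent point is the midpoint (2+21)/2 = 11.5; neighborhoods left of it (closer to North at 2) go to North, those right go to South.
  Delta at 0 (w=50) → North
  Beta at 8 (w=6) → North
  Theta at 11 (w=200) → North
  Epsilon at 17 (w=450) → South
  Alpha at 18 (w=450) → South
  Gamma at 20 (w=9) → South
  Zeta at 24 (w=20) → South
  Iota at 26 (w=70) → South
  Eta at 27 (w=50) → South
North captures 256; South captures 1049.

256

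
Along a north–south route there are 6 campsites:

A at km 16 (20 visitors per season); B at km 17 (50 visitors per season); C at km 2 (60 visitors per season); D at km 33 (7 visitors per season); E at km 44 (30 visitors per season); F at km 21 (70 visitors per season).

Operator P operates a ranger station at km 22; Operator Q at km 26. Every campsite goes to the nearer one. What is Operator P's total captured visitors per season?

The indifferent point is the midpoint (22+26)/2 = 24; campsites left of it (closer to Operator P at 22) go to Operator P, those right go to Operator Q.
  C at 2 (w=60) → Operator P
  A at 16 (w=20) → Operator P
  B at 17 (w=50) → Operator P
  F at 21 (w=70) → Operator P
  D at 33 (w=7) → Operator Q
  E at 44 (w=30) → Operator Q
Operator P captures 200; Operator Q captures 37.

200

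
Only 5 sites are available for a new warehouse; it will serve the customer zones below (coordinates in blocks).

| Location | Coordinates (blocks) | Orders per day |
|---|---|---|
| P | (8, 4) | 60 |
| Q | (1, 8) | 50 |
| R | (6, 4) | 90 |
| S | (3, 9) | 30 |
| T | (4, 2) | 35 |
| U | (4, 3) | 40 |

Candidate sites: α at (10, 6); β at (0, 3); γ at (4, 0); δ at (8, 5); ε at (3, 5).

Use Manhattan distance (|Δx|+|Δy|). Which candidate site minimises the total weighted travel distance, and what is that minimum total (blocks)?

ε, total 1350 blocks

Total weighted distance at each candidate:
  α (10, 6): total = 2340
  β (0, 3): total = 2075
  γ (4, 0): total = 2060
  δ (8, 5): total = 1585
  ε (3, 5): total = 1350
Minimum is at ε with total 1350 blocks.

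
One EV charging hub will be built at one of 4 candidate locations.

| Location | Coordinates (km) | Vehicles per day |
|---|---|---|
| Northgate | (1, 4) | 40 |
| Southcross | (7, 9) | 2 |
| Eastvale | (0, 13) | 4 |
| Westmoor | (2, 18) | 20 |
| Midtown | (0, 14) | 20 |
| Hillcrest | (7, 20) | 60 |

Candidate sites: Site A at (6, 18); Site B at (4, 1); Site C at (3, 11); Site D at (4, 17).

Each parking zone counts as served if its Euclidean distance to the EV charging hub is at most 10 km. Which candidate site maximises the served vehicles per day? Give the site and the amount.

Site C, covering 146

Coverage radius r = 10 km; a point is covered iff (Δx)²+(Δy)² ≤ 10² = 100.
  Site A (6, 18): covers {Southcross, Eastvale, Westmoor, Midtown, Hillcrest} → 106
  Site B (4, 1): covers {Northgate, Southcross} → 42
  Site C (3, 11): covers {Northgate, Southcross, Eastvale, Westmoor, Midtown, Hillcrest} → 146
  Site D (4, 17): covers {Southcross, Eastvale, Westmoor, Midtown, Hillcrest} → 106
Maximum coverage at Site C: 146 vehicles per day.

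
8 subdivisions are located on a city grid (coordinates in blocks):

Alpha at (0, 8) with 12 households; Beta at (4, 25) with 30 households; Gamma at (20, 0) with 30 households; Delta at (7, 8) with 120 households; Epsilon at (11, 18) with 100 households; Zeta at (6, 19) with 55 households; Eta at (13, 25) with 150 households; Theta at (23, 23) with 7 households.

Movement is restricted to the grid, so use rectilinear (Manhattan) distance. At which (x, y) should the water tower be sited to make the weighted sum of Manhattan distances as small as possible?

Manhattan distance separates: Σwᵢ(|x−xᵢ|+|y−yᵢ|) = Σwᵢ|x−xᵢ| + Σwᵢ|y−yᵢ|, so x and y are optimised independently as 1-D weighted medians.
Total weight W = 504; half = 252.
x-coordinate, sorted with cumulative weight:
  x=0 (Alpha, w=12) cum 12
  x=4 (Beta, w=30) cum 42
  x=6 (Zeta, w=55) cum 97
  x=7 (Delta, w=120) cum 217
  x=11 (Epsilon, w=100) cum 317  ← median
  x=13 (Eta, w=150) cum 467
  x=20 (Gamma, w=30) cum 497
  x=23 (Theta, w=7) cum 504
⇒ x* = 11
y-coordinate, sorted with cumulative weight:
  y=0 (Gamma, w=30) cum 30
  y=8 (Alpha, w=12) cum 42
  y=8 (Delta, w=120) cum 162
  y=18 (Epsilon, w=100) cum 262  ← median
  y=19 (Zeta, w=55) cum 317
  y=23 (Theta, w=7) cum 324
  y=25 (Beta, w=30) cum 354
  y=25 (Eta, w=150) cum 504
⇒ y* = 18

(11, 18)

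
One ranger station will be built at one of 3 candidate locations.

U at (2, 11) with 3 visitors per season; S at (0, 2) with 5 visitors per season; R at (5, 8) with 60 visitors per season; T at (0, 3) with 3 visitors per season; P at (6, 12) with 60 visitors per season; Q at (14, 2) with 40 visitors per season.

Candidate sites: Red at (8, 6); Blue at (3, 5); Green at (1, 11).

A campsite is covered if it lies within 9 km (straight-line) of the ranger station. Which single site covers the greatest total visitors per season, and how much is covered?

Coverage radius r = 9 km; a point is covered iff (Δx)²+(Δy)² ≤ 9² = 81.
  Red (8, 6): covers {U, S, R, T, P, Q} → 171
  Blue (3, 5): covers {U, S, R, T, P} → 131
  Green (1, 11): covers {U, R, T, P} → 126
Maximum coverage at Red: 171 visitors per season.

Red, covering 171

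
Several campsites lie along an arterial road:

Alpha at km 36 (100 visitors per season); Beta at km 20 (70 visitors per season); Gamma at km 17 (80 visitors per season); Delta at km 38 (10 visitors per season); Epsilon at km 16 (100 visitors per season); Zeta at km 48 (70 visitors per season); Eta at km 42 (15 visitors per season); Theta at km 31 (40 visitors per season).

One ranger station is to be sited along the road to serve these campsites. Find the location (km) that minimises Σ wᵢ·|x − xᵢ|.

For a sum of weighted absolute distances on a line, the optimum is the weighted median (not the mean). Total weight W = 485; half-weight = 242.5.
Sort by position and accumulate weight:
  km 16 (Epsilon, w=100) → cum 100
  km 17 (Gamma, w=80) → cum 180
  km 20 (Beta, w=70) → cum 250  ≥ 242.5 → median here
  km 31 (Theta, w=40) → cum 290
  km 36 (Alpha, w=100) → cum 390
  km 38 (Delta, w=10) → cum 400
  km 42 (Eta, w=15) → cum 415
  km 48 (Zeta, w=70) → cum 485
Optimal location: km 20.

x = 20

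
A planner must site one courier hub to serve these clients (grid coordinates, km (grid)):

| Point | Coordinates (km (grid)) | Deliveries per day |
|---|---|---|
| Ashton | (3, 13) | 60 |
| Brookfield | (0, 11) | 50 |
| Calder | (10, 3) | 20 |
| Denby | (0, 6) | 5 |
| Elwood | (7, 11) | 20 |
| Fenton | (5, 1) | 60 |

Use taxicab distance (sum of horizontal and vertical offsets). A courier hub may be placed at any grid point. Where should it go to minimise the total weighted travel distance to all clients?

Manhattan distance separates: Σwᵢ(|x−xᵢ|+|y−yᵢ|) = Σwᵢ|x−xᵢ| + Σwᵢ|y−yᵢ|, so x and y are optimised independently as 1-D weighted medians.
Total weight W = 215; half = 107.5.
x-coordinate, sorted with cumulative weight:
  x=0 (Brookfield, w=50) cum 50
  x=0 (Denby, w=5) cum 55
  x=3 (Ashton, w=60) cum 115  ← median
  x=5 (Fenton, w=60) cum 175
  x=7 (Elwood, w=20) cum 195
  x=10 (Calder, w=20) cum 215
⇒ x* = 3
y-coordinate, sorted with cumulative weight:
  y=1 (Fenton, w=60) cum 60
  y=3 (Calder, w=20) cum 80
  y=6 (Denby, w=5) cum 85
  y=11 (Brookfield, w=50) cum 135  ← median
  y=11 (Elwood, w=20) cum 155
  y=13 (Ashton, w=60) cum 215
⇒ y* = 11

(3, 11)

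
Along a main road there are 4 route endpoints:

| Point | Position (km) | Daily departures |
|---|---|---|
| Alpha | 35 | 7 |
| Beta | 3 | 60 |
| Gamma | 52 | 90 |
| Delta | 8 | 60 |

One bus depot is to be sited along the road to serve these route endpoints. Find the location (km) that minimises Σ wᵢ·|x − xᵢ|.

For a sum of weighted absolute distances on a line, the optimum is the weighted median (not the mean). Total weight W = 217; half-weight = 108.5.
Sort by position and accumulate weight:
  km 3 (Beta, w=60) → cum 60
  km 8 (Delta, w=60) → cum 120  ≥ 108.5 → median here
  km 35 (Alpha, w=7) → cum 127
  km 52 (Gamma, w=90) → cum 217
Optimal location: km 8.

x = 8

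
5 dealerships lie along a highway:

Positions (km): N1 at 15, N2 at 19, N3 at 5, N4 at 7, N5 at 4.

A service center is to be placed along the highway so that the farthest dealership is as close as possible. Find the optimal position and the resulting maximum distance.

The 1-center on a line is the midpoint of the two extreme points: leftmost at 4, rightmost at 19.
Optimal location = (4 + 19)/2 = 11.5; maximum distance = (19 − 4)/2 = 7.5.

location 11.5, max distance 7.5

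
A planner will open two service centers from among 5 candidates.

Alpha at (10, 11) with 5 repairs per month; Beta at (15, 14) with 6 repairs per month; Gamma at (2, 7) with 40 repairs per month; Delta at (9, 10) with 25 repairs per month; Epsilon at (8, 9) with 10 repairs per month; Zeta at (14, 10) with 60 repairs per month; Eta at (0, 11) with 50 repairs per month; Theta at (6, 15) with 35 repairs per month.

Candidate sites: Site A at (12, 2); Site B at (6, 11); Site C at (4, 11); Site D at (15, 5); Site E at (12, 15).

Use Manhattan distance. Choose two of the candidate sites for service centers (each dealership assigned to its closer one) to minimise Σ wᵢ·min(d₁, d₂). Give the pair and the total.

Evaluate every pair (each demand assigned to the nearer of the two):
  {Site C, Site D}: total = 1304
  {Site B, Site D}: total = 1334
  {Site C, Site E}: total = 1334
  {Site B, Site C}: total = 1352
  {Site B, Site E}: total = 1364
  {Site A, Site B}: total = 1532
  {Site A, Site C}: total = 1574
  {Site D, Site E}: total = 2324
  {Site A, Site E}: total = 2384
  {Site A, Site D}: total = 3169
Best pair: {Site C, Site D} with total 1304.

{Site C, Site D}, total 1304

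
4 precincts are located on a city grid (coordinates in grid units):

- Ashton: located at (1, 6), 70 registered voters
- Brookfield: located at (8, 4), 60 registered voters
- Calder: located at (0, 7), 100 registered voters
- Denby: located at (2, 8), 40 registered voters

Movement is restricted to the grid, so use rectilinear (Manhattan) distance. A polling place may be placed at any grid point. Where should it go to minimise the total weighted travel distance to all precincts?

(1, 7)

Manhattan distance separates: Σwᵢ(|x−xᵢ|+|y−yᵢ|) = Σwᵢ|x−xᵢ| + Σwᵢ|y−yᵢ|, so x and y are optimised independently as 1-D weighted medians.
Total weight W = 270; half = 135.
x-coordinate, sorted with cumulative weight:
  x=0 (Calder, w=100) cum 100
  x=1 (Ashton, w=70) cum 170  ← median
  x=2 (Denby, w=40) cum 210
  x=8 (Brookfield, w=60) cum 270
⇒ x* = 1
y-coordinate, sorted with cumulative weight:
  y=4 (Brookfield, w=60) cum 60
  y=6 (Ashton, w=70) cum 130
  y=7 (Calder, w=100) cum 230  ← median
  y=8 (Denby, w=40) cum 270
⇒ y* = 7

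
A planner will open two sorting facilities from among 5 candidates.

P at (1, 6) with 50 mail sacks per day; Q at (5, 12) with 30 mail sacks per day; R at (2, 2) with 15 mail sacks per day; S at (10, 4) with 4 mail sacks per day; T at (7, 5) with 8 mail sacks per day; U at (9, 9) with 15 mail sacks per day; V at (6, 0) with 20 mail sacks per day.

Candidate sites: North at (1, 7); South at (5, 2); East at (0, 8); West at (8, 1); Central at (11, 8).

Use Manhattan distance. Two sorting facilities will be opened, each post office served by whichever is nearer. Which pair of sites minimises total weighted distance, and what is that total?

Evaluate every pair (each demand assigned to the nearer of the two):
  {North, South}: total = 643
  {North, West}: total = 665
  {South, East}: total = 743
  {North, Central}: total = 771
  {East, West}: total = 780
  {South, Central}: total = 910
  {North, East}: total = 912
  {East, Central}: total = 921
  {South, West}: total = 1000
  {West, Central}: total = 1170
Best pair: {North, South} with total 643.

{North, South}, total 643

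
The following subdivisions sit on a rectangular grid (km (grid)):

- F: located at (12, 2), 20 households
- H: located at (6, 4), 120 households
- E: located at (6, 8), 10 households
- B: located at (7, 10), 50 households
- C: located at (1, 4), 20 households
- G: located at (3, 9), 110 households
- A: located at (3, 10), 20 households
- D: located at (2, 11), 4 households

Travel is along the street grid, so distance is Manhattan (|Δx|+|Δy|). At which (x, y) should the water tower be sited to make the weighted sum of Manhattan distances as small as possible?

(6, 9)

Manhattan distance separates: Σwᵢ(|x−xᵢ|+|y−yᵢ|) = Σwᵢ|x−xᵢ| + Σwᵢ|y−yᵢ|, so x and y are optimised independently as 1-D weighted medians.
Total weight W = 354; half = 177.
x-coordinate, sorted with cumulative weight:
  x=1 (C, w=20) cum 20
  x=2 (D, w=4) cum 24
  x=3 (G, w=110) cum 134
  x=3 (A, w=20) cum 154
  x=6 (H, w=120) cum 274  ← median
  x=6 (E, w=10) cum 284
  x=7 (B, w=50) cum 334
  x=12 (F, w=20) cum 354
⇒ x* = 6
y-coordinate, sorted with cumulative weight:
  y=2 (F, w=20) cum 20
  y=4 (H, w=120) cum 140
  y=4 (C, w=20) cum 160
  y=8 (E, w=10) cum 170
  y=9 (G, w=110) cum 280  ← median
  y=10 (B, w=50) cum 330
  y=10 (A, w=20) cum 350
  y=11 (D, w=4) cum 354
⇒ y* = 9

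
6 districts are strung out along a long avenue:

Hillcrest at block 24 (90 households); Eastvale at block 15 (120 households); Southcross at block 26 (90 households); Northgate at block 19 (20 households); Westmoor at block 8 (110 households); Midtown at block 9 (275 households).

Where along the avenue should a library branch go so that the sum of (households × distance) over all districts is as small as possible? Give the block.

x = 9

For a sum of weighted absolute distances on a line, the optimum is the weighted median (not the mean). Total weight W = 705; half-weight = 352.5.
Sort by position and accumulate weight:
  block 8 (Westmoor, w=110) → cum 110
  block 9 (Midtown, w=275) → cum 385  ≥ 352.5 → median here
  block 15 (Eastvale, w=120) → cum 505
  block 19 (Northgate, w=20) → cum 525
  block 24 (Hillcrest, w=90) → cum 615
  block 26 (Southcross, w=90) → cum 705
Optimal location: block 9.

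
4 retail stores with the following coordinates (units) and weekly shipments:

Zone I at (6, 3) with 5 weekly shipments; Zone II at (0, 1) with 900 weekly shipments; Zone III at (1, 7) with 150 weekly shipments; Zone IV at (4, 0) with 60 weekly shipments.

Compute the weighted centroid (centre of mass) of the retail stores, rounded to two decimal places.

(0.38, 1.76)

The minimiser of Σwᵢ‖p−pᵢ‖² is the weighted centroid p* = (Σwᵢpᵢ)/(Σwᵢ).
Σwᵢ = 1115.
Σwᵢxᵢ = 5·6 + 900·0 + 150·1 + 60·4 = 420.
Σwᵢyᵢ = 5·3 + 900·1 + 150·7 + 60·0 = 1965.
x* = 420/1115 = 0.38, y* = 1965/1115 = 1.76.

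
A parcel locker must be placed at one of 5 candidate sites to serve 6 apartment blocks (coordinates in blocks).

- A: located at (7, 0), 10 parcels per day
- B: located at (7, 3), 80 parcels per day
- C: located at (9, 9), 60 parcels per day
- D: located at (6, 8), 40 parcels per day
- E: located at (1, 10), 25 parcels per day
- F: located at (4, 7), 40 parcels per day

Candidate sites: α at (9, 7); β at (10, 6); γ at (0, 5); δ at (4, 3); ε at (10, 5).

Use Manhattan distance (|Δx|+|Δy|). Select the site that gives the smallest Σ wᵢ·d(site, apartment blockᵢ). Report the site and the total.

α, total 1325 blocks

Total weighted distance at each candidate:
  α (9, 7): total = 1325
  β (10, 6): total = 1655
  γ (0, 5): total = 2370
  δ (4, 3): total = 1650
  ε (10, 5): total = 1730
Minimum is at α with total 1325 blocks.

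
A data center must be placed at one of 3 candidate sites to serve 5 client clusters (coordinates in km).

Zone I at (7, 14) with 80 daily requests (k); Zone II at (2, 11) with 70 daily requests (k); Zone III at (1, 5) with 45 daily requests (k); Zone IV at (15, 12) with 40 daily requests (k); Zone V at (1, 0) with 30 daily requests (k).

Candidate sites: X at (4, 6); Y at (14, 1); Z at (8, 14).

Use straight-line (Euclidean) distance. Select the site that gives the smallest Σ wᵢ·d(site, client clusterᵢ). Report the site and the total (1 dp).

Z, total 1823.4 km

Total weighted distance at each candidate:
  X (4, 6): total = 1905.2
  Y (14, 1): total = 3719.7
  Z (8, 14): total = 1823.4
Minimum is at Z with total 1823.4 km.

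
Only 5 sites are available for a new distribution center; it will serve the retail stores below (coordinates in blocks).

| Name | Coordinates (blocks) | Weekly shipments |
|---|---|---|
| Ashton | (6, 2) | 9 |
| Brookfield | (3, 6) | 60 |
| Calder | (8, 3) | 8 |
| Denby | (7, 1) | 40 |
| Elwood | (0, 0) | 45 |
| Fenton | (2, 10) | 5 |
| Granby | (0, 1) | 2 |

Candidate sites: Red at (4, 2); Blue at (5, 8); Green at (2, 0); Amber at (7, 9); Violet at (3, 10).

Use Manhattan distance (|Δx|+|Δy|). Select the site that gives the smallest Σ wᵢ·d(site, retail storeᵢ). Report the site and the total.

Total weighted distance at each candidate:
  Red (4, 2): total = 848
  Blue (5, 8): total = 1361
  Green (2, 0): total = 932
  Amber (7, 9): total = 1648
  Violet (3, 10): total = 1569
Minimum is at Red with total 848 blocks.

Red, total 848 blocks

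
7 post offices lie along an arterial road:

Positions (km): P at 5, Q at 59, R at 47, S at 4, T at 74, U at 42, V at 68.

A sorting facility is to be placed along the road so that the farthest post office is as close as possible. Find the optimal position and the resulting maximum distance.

The 1-center on a line is the midpoint of the two extreme points: leftmost at 4, rightmost at 74.
Optimal location = (4 + 74)/2 = 39; maximum distance = (74 − 4)/2 = 35.

location 39, max distance 35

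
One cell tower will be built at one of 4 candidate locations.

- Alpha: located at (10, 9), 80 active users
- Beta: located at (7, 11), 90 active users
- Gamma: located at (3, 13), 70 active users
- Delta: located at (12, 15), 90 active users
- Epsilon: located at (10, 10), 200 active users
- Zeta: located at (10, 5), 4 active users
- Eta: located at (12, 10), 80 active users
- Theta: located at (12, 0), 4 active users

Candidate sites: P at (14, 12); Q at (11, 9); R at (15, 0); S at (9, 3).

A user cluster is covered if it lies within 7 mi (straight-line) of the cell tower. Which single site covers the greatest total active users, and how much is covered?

Q, covering 544

Coverage radius r = 7 mi; a point is covered iff (Δx)²+(Δy)² ≤ 7² = 49.
  P (14, 12): covers {Alpha, Delta, Epsilon, Eta} → 450
  Q (11, 9): covers {Alpha, Beta, Delta, Epsilon, Zeta, Eta} → 544
  R (15, 0): covers {Theta} → 4
  S (9, 3): covers {Alpha, Zeta, Theta} → 88
Maximum coverage at Q: 544 active users.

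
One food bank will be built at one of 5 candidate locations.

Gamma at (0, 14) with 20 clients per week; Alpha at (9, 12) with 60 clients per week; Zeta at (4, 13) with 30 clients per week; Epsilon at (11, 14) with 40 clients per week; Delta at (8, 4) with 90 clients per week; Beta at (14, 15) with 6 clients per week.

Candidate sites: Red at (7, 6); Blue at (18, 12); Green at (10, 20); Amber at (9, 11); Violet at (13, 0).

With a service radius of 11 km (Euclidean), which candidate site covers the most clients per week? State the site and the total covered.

Amber, covering 246

Coverage radius r = 11 km; a point is covered iff (Δx)²+(Δy)² ≤ 11² = 121.
  Red (7, 6): covers {Gamma, Alpha, Zeta, Epsilon, Delta} → 240
  Blue (18, 12): covers {Alpha, Epsilon, Beta} → 106
  Green (10, 20): covers {Alpha, Zeta, Epsilon, Beta} → 136
  Amber (9, 11): covers {Gamma, Alpha, Zeta, Epsilon, Delta, Beta} → 246
  Violet (13, 0): covers {Delta} → 90
Maximum coverage at Amber: 246 clients per week.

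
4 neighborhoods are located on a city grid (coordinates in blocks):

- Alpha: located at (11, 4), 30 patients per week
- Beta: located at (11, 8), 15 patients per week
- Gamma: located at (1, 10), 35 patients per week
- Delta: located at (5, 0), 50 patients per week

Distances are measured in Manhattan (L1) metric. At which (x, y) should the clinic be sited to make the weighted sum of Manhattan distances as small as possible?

(5, 4)

Manhattan distance separates: Σwᵢ(|x−xᵢ|+|y−yᵢ|) = Σwᵢ|x−xᵢ| + Σwᵢ|y−yᵢ|, so x and y are optimised independently as 1-D weighted medians.
Total weight W = 130; half = 65.
x-coordinate, sorted with cumulative weight:
  x=1 (Gamma, w=35) cum 35
  x=5 (Delta, w=50) cum 85  ← median
  x=11 (Alpha, w=30) cum 115
  x=11 (Beta, w=15) cum 130
⇒ x* = 5
y-coordinate, sorted with cumulative weight:
  y=0 (Delta, w=50) cum 50
  y=4 (Alpha, w=30) cum 80  ← median
  y=8 (Beta, w=15) cum 95
  y=10 (Gamma, w=35) cum 130
⇒ y* = 4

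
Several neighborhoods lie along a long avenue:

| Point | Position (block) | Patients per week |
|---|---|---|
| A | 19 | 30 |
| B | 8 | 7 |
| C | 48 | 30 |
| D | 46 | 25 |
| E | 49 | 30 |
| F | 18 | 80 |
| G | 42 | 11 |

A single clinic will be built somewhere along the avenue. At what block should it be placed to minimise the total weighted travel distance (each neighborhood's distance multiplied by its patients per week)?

For a sum of weighted absolute distances on a line, the optimum is the weighted median (not the mean). Total weight W = 213; half-weight = 106.5.
Sort by position and accumulate weight:
  block 8 (B, w=7) → cum 7
  block 18 (F, w=80) → cum 87
  block 19 (A, w=30) → cum 117  ≥ 106.5 → median here
  block 42 (G, w=11) → cum 128
  block 46 (D, w=25) → cum 153
  block 48 (C, w=30) → cum 183
  block 49 (E, w=30) → cum 213
Optimal location: block 19.

x = 19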